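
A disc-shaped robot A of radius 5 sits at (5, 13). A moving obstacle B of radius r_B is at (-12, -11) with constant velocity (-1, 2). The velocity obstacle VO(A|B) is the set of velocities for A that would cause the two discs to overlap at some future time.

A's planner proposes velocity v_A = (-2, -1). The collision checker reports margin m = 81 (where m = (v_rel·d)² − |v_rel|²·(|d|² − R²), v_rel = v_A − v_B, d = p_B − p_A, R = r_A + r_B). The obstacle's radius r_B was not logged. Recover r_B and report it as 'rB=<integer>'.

m = 81
d = (-17, -24);  v_rel = (-1, -3),  |v_rel|² = 10
v_rel×d = (-1)·(-24) − (-3)·(-17) = -27
since m = R²·10 − (-27)²:  R² = (729 + 81) / 10 = 81
R = √81 = 9  ⇒  r_B = 9 − 5 = 4

rB=4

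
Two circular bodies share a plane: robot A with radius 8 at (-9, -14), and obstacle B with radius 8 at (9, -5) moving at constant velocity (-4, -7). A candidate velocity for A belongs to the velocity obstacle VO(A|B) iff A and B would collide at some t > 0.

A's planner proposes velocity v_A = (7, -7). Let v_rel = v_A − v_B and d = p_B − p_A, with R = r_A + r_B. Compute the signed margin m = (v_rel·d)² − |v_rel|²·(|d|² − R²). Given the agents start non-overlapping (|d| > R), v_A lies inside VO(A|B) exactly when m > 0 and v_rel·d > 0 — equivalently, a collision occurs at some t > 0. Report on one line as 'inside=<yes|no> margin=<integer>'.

d = (18, 9),  |d|² = 405;  R = 8+8 = 16,  c = 405−16² = 149
v_rel = (11, 0),  |v_rel|² = 121;  v_rel·d = (11)·(18) + (0)·(9) = 198
121·t² − 396·t + 149 = 0  ⇒  m = 198² − 121·149 = 21175
m = 21175 > 0,  v_rel·d = 198 > 0  ⇒  inside

inside=yes margin=21175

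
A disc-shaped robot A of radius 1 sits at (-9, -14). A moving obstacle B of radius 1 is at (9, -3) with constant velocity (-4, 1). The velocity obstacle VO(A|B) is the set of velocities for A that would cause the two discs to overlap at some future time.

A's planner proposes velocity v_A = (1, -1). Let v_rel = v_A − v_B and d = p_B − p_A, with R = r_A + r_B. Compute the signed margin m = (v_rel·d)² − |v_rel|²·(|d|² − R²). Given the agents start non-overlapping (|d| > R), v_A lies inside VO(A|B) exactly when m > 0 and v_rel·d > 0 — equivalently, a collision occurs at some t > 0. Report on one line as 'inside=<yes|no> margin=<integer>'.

d = (18, 11),  |d|² = 445;  R = 1+1 = 2,  c = 445−2² = 441
v_rel = (5, -2),  |v_rel|² = 29;  v_rel·d = (5)·(18) + (-2)·(11) = 68
29·t² − 136·t + 441 = 0  ⇒  m = 68² − 29·441 = -8165
m = -8165 < 0,  v_rel·d = 68 > 0  ⇒  outside

inside=no margin=-8165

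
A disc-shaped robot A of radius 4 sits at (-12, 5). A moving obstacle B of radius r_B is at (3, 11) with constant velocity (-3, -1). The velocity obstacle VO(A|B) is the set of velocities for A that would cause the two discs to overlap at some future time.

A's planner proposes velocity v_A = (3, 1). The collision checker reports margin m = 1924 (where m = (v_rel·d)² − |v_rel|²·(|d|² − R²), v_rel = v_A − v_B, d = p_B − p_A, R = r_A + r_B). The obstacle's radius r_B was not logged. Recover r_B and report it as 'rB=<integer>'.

m = 1924
d = (15, 6);  v_rel = (6, 2),  |v_rel|² = 40
v_rel×d = (6)·(6) − (2)·(15) = 6
since m = R²·40 − 6²:  R² = (36 + 1924) / 40 = 49
R = √49 = 7  ⇒  r_B = 7 − 4 = 3

rB=3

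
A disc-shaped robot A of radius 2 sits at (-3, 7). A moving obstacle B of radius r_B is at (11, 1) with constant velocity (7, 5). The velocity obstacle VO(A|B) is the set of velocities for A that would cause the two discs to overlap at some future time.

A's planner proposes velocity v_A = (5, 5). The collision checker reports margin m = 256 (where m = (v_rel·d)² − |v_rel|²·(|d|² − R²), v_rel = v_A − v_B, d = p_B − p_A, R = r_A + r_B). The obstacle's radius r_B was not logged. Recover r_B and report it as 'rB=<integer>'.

m = 256
d = (14, -6);  v_rel = (-2, 0),  |v_rel|² = 4
v_rel×d = (-2)·(-6) − (0)·(14) = 12
since m = R²·4 − 12²:  R² = (144 + 256) / 4 = 100
R = √100 = 10  ⇒  r_B = 10 − 2 = 8

rB=8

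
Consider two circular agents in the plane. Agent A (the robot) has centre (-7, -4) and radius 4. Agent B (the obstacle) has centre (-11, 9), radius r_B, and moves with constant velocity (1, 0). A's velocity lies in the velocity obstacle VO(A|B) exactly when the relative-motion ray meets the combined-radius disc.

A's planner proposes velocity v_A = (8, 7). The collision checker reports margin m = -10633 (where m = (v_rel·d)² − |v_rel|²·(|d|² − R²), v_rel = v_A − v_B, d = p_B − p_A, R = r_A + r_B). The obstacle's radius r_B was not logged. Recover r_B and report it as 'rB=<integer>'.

m = -10633
d = (-4, 13);  v_rel = (7, 7),  |v_rel|² = 98
v_rel×d = (7)·(13) − (7)·(-4) = 119
since m = R²·98 − 119²:  R² = (14161 + -10633) / 98 = 36
R = √36 = 6  ⇒  r_B = 6 − 4 = 2

rB=2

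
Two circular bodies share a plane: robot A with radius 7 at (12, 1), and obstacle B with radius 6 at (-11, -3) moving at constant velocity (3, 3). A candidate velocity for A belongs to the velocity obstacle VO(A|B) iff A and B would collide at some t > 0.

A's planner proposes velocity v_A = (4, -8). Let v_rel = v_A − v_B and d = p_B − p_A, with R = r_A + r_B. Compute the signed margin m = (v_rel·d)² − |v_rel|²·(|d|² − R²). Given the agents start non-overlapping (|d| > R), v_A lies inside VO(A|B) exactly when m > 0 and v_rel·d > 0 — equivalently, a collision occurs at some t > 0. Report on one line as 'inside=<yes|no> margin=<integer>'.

d = (-23, -4),  |d|² = 545;  R = 7+6 = 13,  c = 545−13² = 376
v_rel = (1, -11),  |v_rel|² = 122;  v_rel·d = (1)·(-23) + (-11)·(-4) = 21
122·t² − 42·t + 376 = 0  ⇒  m = 21² − 122·376 = -45431
m = -45431 < 0,  v_rel·d = 21 > 0  ⇒  outside

inside=no margin=-45431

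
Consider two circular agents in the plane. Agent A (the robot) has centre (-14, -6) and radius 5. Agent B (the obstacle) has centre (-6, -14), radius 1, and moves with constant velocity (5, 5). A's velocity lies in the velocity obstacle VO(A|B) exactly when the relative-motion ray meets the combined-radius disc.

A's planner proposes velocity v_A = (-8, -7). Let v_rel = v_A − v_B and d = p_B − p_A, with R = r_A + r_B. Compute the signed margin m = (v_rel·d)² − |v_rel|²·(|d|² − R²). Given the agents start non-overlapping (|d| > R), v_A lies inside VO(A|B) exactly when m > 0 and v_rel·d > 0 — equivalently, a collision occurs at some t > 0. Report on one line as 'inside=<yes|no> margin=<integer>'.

d = (8, -8),  |d|² = 128;  R = 5+1 = 6,  c = 128−6² = 92
v_rel = (-13, -12),  |v_rel|² = 313;  v_rel·d = (-13)·(8) + (-12)·(-8) = -8
313·t² + 16·t + 92 = 0  ⇒  m = (-8)² − 313·92 = -28732
m = -28732 < 0,  v_rel·d = -8 < 0  ⇒  outside

inside=no margin=-28732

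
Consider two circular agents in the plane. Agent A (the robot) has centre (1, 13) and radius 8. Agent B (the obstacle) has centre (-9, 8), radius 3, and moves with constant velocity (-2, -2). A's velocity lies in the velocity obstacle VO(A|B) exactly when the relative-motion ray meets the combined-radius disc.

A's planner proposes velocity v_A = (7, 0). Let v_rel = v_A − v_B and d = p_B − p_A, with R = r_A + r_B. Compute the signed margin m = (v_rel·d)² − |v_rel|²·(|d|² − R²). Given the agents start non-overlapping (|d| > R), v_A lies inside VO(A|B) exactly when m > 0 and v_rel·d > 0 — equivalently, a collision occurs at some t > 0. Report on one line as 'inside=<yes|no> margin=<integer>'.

d = (-10, -5),  |d|² = 125;  R = 8+3 = 11,  c = 125−11² = 4
v_rel = (9, 2),  |v_rel|² = 85;  v_rel·d = (9)·(-10) + (2)·(-5) = -100
85·t² + 200·t + 4 = 0  ⇒  m = (-100)² − 85·4 = 9660
m = 9660 > 0,  v_rel·d = -100 < 0  ⇒  outside

inside=no margin=9660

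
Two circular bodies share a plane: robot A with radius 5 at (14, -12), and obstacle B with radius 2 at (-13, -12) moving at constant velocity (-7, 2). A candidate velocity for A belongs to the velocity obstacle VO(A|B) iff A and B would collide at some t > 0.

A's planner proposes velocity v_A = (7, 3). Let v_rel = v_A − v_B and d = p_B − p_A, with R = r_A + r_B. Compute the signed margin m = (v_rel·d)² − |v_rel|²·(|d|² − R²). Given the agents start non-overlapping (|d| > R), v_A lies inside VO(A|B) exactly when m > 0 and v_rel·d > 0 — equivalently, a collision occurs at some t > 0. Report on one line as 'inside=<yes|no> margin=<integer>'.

d = (-27, 0),  |d|² = 729;  R = 5+2 = 7,  c = 729−7² = 680
v_rel = (14, 1),  |v_rel|² = 197;  v_rel·d = (14)·(-27) + (1)·(0) = -378
197·t² + 756·t + 680 = 0  ⇒  m = (-378)² − 197·680 = 8924
m = 8924 > 0,  v_rel·d = -378 < 0  ⇒  outside

inside=no margin=8924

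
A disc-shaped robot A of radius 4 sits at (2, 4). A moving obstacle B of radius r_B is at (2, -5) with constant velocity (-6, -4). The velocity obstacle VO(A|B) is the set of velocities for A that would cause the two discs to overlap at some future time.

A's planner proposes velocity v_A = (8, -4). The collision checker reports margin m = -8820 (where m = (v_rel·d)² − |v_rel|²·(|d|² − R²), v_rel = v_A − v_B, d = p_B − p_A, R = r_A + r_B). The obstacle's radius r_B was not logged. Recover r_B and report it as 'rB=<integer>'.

m = -8820
d = (0, -9);  v_rel = (14, 0),  |v_rel|² = 196
v_rel×d = (14)·(-9) − (0)·(0) = -126
since m = R²·196 − (-126)²:  R² = (15876 + -8820) / 196 = 36
R = √36 = 6  ⇒  r_B = 6 − 4 = 2

rB=2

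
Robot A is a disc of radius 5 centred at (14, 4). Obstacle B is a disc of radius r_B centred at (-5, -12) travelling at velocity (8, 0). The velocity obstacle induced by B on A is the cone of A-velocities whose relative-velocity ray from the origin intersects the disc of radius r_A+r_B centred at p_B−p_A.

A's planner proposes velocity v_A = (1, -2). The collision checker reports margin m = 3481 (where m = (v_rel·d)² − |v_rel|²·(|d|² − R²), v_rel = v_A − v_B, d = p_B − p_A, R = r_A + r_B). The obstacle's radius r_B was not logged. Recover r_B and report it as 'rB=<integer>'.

m = 3481
d = (-19, -16);  v_rel = (-7, -2),  |v_rel|² = 53
v_rel×d = (-7)·(-16) − (-2)·(-19) = 74
since m = R²·53 − 74²:  R² = (5476 + 3481) / 53 = 169
R = √169 = 13  ⇒  r_B = 13 − 5 = 8

rB=8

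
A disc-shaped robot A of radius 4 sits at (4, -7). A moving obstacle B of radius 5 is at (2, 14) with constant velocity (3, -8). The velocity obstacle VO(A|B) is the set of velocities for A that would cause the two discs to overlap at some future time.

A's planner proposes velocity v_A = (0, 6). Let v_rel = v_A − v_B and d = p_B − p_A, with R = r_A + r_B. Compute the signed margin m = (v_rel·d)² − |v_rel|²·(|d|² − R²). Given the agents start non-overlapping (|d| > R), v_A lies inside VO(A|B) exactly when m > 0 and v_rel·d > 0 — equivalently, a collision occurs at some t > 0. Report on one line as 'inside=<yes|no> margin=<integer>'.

d = (-2, 21),  |d|² = 445;  R = 4+5 = 9,  c = 445−9² = 364
v_rel = (-3, 14),  |v_rel|² = 205;  v_rel·d = (-3)·(-2) + (14)·(21) = 300
205·t² − 600·t + 364 = 0  ⇒  m = 300² − 205·364 = 15380
m = 15380 > 0,  v_rel·d = 300 > 0  ⇒  inside

inside=yes margin=15380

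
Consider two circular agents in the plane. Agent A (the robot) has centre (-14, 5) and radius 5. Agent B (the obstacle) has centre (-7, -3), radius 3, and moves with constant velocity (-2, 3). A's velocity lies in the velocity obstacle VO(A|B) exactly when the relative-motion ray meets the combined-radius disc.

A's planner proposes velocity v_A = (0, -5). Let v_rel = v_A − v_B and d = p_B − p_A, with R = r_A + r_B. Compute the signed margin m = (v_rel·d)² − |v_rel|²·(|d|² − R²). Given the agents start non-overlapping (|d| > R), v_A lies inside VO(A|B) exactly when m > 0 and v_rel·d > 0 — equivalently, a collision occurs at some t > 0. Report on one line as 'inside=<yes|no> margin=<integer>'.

d = (7, -8),  |d|² = 113;  R = 5+3 = 8,  c = 113−8² = 49
v_rel = (2, -8),  |v_rel|² = 68;  v_rel·d = (2)·(7) + (-8)·(-8) = 78
68·t² − 156·t + 49 = 0  ⇒  m = 78² − 68·49 = 2752
m = 2752 > 0,  v_rel·d = 78 > 0  ⇒  inside

inside=yes margin=2752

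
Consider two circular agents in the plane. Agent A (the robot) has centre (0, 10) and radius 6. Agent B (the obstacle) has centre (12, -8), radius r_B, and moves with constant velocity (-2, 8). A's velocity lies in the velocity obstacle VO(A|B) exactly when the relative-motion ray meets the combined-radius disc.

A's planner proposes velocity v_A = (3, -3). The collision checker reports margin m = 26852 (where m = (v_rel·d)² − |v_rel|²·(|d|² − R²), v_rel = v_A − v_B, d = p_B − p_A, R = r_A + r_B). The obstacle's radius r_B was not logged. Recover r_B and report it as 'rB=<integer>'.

m = 26852
d = (12, -18);  v_rel = (5, -11),  |v_rel|² = 146
v_rel×d = (5)·(-18) − (-11)·(12) = 42
since m = R²·146 − 42²:  R² = (1764 + 26852) / 146 = 196
R = √196 = 14  ⇒  r_B = 14 − 6 = 8

rB=8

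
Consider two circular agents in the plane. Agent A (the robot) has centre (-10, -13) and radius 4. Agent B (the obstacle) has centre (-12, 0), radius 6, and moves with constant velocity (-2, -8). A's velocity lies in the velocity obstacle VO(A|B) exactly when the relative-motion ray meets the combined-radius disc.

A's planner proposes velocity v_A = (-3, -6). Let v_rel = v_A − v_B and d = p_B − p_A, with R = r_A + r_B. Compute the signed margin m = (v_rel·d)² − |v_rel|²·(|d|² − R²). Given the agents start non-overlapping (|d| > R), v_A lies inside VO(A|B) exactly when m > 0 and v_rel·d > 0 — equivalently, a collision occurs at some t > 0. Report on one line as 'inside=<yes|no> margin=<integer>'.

d = (-2, 13),  |d|² = 173;  R = 4+6 = 10,  c = 173−10² = 73
v_rel = (-1, 2),  |v_rel|² = 5;  v_rel·d = (-1)·(-2) + (2)·(13) = 28
5·t² − 56·t + 73 = 0  ⇒  m = 28² − 5·73 = 419
m = 419 > 0,  v_rel·d = 28 > 0  ⇒  inside

inside=yes margin=419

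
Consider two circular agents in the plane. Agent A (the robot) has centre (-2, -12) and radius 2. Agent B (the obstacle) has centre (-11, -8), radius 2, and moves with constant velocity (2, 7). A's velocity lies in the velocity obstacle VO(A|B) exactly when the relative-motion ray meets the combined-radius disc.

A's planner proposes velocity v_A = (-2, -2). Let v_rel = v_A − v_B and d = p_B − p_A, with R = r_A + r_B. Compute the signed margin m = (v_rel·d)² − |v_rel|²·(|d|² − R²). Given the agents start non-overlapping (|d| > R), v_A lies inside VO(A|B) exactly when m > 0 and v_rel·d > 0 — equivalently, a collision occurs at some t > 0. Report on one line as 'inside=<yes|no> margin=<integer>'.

d = (-9, 4),  |d|² = 97;  R = 2+2 = 4,  c = 97−4² = 81
v_rel = (-4, -9),  |v_rel|² = 97;  v_rel·d = (-4)·(-9) + (-9)·(4) = 0
97·t² − 0·t + 81 = 0  ⇒  m = 0² − 97·81 = -7857
m = -7857 < 0,  v_rel·d = 0 = 0  ⇒  outside

inside=no margin=-7857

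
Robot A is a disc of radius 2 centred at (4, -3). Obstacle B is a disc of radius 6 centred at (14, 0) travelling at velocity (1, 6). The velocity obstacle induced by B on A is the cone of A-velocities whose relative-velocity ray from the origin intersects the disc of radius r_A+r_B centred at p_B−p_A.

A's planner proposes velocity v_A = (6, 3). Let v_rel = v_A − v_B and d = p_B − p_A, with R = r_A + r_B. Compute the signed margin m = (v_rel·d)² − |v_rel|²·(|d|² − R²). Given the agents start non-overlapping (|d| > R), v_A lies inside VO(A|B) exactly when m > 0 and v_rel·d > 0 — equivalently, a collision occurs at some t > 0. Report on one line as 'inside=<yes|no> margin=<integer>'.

d = (10, 3),  |d|² = 109;  R = 2+6 = 8,  c = 109−8² = 45
v_rel = (5, -3),  |v_rel|² = 34;  v_rel·d = (5)·(10) + (-3)·(3) = 41
34·t² − 82·t + 45 = 0  ⇒  m = 41² − 34·45 = 151
m = 151 > 0,  v_rel·d = 41 > 0  ⇒  inside

inside=yes margin=151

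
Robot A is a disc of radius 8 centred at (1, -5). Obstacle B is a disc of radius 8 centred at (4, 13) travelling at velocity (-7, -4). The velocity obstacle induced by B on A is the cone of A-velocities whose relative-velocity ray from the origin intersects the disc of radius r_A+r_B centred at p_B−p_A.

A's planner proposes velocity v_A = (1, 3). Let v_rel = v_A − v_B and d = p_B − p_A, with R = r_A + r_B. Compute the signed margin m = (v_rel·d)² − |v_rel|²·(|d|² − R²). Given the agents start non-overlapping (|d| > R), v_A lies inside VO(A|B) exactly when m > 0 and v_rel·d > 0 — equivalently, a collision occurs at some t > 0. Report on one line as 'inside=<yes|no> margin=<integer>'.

d = (3, 18),  |d|² = 333;  R = 8+8 = 16,  c = 333−16² = 77
v_rel = (8, 7),  |v_rel|² = 113;  v_rel·d = (8)·(3) + (7)·(18) = 150
113·t² − 300·t + 77 = 0  ⇒  m = 150² − 113·77 = 13799
m = 13799 > 0,  v_rel·d = 150 > 0  ⇒  inside

inside=yes margin=13799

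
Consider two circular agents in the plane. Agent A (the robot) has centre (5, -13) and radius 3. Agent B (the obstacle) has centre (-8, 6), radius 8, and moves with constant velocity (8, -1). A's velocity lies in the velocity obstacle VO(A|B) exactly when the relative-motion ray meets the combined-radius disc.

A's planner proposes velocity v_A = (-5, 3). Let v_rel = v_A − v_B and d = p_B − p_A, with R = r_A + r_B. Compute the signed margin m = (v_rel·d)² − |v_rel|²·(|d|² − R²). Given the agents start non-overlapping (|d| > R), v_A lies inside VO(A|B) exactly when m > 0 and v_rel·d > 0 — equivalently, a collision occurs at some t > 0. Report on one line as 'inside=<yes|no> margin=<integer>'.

d = (-13, 19),  |d|² = 530;  R = 3+8 = 11,  c = 530−11² = 409
v_rel = (-13, 4),  |v_rel|² = 185;  v_rel·d = (-13)·(-13) + (4)·(19) = 245
185·t² − 490·t + 409 = 0  ⇒  m = 245² − 185·409 = -15640
m = -15640 < 0,  v_rel·d = 245 > 0  ⇒  outside

inside=no margin=-15640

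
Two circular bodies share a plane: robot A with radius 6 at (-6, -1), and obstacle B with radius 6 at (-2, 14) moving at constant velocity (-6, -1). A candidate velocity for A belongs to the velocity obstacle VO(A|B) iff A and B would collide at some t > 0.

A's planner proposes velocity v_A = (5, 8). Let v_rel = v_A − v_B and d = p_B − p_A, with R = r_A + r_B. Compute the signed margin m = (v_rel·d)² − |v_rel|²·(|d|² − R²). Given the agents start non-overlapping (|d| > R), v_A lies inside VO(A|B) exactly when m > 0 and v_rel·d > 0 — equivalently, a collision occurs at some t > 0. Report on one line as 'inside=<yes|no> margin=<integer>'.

d = (4, 15),  |d|² = 241;  R = 6+6 = 12,  c = 241−12² = 97
v_rel = (11, 9),  |v_rel|² = 202;  v_rel·d = (11)·(4) + (9)·(15) = 179
202·t² − 358·t + 97 = 0  ⇒  m = 179² − 202·97 = 12447
m = 12447 > 0,  v_rel·d = 179 > 0  ⇒  inside

inside=yes margin=12447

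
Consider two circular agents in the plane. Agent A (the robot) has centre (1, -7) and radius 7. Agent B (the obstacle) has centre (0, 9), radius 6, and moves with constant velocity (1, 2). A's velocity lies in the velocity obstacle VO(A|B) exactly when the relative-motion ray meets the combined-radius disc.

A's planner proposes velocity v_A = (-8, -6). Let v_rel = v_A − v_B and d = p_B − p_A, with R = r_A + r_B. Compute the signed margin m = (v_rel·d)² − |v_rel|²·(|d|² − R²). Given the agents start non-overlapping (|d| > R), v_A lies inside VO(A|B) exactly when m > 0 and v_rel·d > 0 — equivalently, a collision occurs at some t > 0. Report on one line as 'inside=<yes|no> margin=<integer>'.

d = (-1, 16),  |d|² = 257;  R = 7+6 = 13,  c = 257−13² = 88
v_rel = (-9, -8),  |v_rel|² = 145;  v_rel·d = (-9)·(-1) + (-8)·(16) = -119
145·t² + 238·t + 88 = 0  ⇒  m = (-119)² − 145·88 = 1401
m = 1401 > 0,  v_rel·d = -119 < 0  ⇒  outside

inside=no margin=1401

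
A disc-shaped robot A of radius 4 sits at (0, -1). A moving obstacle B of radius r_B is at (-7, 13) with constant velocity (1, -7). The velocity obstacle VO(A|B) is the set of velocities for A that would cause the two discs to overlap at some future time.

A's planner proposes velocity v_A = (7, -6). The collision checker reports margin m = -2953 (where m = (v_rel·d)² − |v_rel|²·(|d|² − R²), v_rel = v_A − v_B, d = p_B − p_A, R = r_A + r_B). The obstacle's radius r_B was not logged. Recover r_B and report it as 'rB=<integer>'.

m = -2953
d = (-7, 14);  v_rel = (6, 1),  |v_rel|² = 37
v_rel×d = (6)·(14) − (1)·(-7) = 91
since m = R²·37 − 91²:  R² = (8281 + -2953) / 37 = 144
R = √144 = 12  ⇒  r_B = 12 − 4 = 8

rB=8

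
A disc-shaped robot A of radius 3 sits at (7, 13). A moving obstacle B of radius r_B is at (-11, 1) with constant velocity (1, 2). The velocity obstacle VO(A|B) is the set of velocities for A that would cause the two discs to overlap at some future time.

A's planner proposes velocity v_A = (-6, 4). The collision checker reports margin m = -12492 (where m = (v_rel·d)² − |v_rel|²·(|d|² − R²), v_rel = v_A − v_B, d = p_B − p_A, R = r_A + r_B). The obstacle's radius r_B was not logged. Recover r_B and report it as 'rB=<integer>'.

m = -12492
d = (-18, -12);  v_rel = (-7, 2),  |v_rel|² = 53
v_rel×d = (-7)·(-12) − (2)·(-18) = 120
since m = R²·53 − 120²:  R² = (14400 + -12492) / 53 = 36
R = √36 = 6  ⇒  r_B = 6 − 3 = 3

rB=3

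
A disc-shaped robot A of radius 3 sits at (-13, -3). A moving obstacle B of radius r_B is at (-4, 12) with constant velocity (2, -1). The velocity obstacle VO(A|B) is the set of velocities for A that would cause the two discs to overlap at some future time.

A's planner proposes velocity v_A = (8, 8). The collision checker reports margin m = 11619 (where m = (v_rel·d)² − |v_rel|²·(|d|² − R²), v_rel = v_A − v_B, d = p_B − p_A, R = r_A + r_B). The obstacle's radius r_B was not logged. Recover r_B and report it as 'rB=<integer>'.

m = 11619
d = (9, 15);  v_rel = (6, 9),  |v_rel|² = 117
v_rel×d = (6)·(15) − (9)·(9) = 9
since m = R²·117 − 9²:  R² = (81 + 11619) / 117 = 100
R = √100 = 10  ⇒  r_B = 10 − 3 = 7

rB=7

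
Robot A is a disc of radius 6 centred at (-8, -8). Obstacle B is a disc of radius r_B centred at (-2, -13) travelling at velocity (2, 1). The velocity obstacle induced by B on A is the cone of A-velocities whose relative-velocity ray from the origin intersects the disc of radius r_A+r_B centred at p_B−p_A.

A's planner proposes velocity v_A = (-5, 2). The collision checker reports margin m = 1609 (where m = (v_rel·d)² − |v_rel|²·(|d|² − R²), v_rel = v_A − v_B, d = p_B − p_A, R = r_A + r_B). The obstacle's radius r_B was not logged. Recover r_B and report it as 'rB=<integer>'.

m = 1609
d = (6, -5);  v_rel = (-7, 1),  |v_rel|² = 50
v_rel×d = (-7)·(-5) − (1)·(6) = 29
since m = R²·50 − 29²:  R² = (841 + 1609) / 50 = 49
R = √49 = 7  ⇒  r_B = 7 − 6 = 1

rB=1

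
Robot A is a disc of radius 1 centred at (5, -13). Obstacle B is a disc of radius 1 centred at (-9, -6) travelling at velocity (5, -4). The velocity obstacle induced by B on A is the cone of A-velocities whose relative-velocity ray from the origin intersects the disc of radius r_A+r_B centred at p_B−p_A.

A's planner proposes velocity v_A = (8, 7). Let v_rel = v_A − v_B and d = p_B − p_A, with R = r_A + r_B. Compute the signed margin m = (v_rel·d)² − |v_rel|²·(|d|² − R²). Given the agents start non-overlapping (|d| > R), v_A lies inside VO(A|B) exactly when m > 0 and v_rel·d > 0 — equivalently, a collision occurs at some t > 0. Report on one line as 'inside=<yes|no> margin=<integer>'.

d = (-14, 7),  |d|² = 245;  R = 1+1 = 2,  c = 245−2² = 241
v_rel = (3, 11),  |v_rel|² = 130;  v_rel·d = (3)·(-14) + (11)·(7) = 35
130·t² − 70·t + 241 = 0  ⇒  m = 35² − 130·241 = -30105
m = -30105 < 0,  v_rel·d = 35 > 0  ⇒  outside

inside=no margin=-30105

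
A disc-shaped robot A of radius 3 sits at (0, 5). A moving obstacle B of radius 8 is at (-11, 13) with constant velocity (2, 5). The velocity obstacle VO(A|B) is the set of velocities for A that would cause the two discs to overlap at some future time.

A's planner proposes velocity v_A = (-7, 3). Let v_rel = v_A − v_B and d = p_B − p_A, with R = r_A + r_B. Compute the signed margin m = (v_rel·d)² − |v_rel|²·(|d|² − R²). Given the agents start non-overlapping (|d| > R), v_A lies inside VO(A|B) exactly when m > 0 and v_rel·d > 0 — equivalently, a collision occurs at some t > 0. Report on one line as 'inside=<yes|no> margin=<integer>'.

d = (-11, 8),  |d|² = 185;  R = 3+8 = 11,  c = 185−11² = 64
v_rel = (-9, -2),  |v_rel|² = 85;  v_rel·d = (-9)·(-11) + (-2)·(8) = 83
85·t² − 166·t + 64 = 0  ⇒  m = 83² − 85·64 = 1449
m = 1449 > 0,  v_rel·d = 83 > 0  ⇒  inside

inside=yes margin=1449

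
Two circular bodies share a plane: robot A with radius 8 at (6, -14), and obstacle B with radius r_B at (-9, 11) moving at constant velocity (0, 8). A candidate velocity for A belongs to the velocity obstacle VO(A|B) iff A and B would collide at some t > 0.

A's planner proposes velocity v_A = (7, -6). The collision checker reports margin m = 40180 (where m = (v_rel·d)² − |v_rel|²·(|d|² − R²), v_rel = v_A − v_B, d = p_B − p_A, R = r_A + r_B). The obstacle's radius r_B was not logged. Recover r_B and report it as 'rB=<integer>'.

m = 40180
d = (-15, 25);  v_rel = (7, -14),  |v_rel|² = 245
v_rel×d = (7)·(25) − (-14)·(-15) = -35
since m = R²·245 − (-35)²:  R² = (1225 + 40180) / 245 = 169
R = √169 = 13  ⇒  r_B = 13 − 8 = 5

rB=5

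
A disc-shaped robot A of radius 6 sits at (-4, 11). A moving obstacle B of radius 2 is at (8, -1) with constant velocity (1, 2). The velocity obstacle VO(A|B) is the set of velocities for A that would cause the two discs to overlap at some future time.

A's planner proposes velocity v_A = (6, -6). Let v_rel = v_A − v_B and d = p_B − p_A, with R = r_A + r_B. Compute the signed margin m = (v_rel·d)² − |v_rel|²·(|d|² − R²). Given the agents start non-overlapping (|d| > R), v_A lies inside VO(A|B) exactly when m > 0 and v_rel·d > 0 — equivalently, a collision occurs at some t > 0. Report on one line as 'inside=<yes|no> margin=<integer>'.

d = (12, -12),  |d|² = 288;  R = 6+2 = 8,  c = 288−8² = 224
v_rel = (5, -8),  |v_rel|² = 89;  v_rel·d = (5)·(12) + (-8)·(-12) = 156
89·t² − 312·t + 224 = 0  ⇒  m = 156² − 89·224 = 4400
m = 4400 > 0,  v_rel·d = 156 > 0  ⇒  inside

inside=yes margin=4400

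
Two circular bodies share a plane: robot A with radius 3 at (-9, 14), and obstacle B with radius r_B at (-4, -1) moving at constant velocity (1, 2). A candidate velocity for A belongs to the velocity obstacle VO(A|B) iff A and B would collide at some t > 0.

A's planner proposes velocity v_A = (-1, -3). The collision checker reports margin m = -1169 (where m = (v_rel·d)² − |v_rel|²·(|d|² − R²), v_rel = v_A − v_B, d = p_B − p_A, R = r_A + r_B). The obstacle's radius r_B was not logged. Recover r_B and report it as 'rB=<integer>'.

m = -1169
d = (5, -15);  v_rel = (-2, -5),  |v_rel|² = 29
v_rel×d = (-2)·(-15) − (-5)·(5) = 55
since m = R²·29 − 55²:  R² = (3025 + -1169) / 29 = 64
R = √64 = 8  ⇒  r_B = 8 − 3 = 5

rB=5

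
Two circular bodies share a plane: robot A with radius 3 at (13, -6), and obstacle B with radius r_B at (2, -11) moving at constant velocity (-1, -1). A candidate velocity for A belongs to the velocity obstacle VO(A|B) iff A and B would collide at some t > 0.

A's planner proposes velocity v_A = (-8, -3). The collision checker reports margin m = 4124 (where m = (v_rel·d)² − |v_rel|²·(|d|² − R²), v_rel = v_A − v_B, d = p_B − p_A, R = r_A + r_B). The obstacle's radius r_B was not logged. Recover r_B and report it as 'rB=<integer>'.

m = 4124
d = (-11, -5);  v_rel = (-7, -2),  |v_rel|² = 53
v_rel×d = (-7)·(-5) − (-2)·(-11) = 13
since m = R²·53 − 13²:  R² = (169 + 4124) / 53 = 81
R = √81 = 9  ⇒  r_B = 9 − 3 = 6

rB=6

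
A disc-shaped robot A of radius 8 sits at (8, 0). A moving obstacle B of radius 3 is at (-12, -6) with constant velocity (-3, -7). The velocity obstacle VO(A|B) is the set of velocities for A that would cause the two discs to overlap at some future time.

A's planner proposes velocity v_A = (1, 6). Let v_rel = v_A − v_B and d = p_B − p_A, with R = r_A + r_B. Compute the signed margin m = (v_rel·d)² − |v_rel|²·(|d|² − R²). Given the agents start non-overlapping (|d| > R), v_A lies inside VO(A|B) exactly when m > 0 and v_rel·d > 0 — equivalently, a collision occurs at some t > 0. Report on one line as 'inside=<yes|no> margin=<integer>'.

d = (-20, -6),  |d|² = 436;  R = 8+3 = 11,  c = 436−11² = 315
v_rel = (4, 13),  |v_rel|² = 185;  v_rel·d = (4)·(-20) + (13)·(-6) = -158
185·t² + 316·t + 315 = 0  ⇒  m = (-158)² − 185·315 = -33311
m = -33311 < 0,  v_rel·d = -158 < 0  ⇒  outside

inside=no margin=-33311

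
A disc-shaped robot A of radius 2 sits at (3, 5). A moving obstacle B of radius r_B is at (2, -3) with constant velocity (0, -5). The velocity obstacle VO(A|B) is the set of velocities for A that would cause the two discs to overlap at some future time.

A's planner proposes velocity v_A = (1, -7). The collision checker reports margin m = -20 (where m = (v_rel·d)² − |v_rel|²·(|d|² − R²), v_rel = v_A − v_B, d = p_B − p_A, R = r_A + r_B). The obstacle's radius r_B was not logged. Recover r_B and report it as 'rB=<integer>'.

m = -20
d = (-1, -8);  v_rel = (1, -2),  |v_rel|² = 5
v_rel×d = (1)·(-8) − (-2)·(-1) = -10
since m = R²·5 − (-10)²:  R² = (100 + -20) / 5 = 16
R = √16 = 4  ⇒  r_B = 4 − 2 = 2

rB=2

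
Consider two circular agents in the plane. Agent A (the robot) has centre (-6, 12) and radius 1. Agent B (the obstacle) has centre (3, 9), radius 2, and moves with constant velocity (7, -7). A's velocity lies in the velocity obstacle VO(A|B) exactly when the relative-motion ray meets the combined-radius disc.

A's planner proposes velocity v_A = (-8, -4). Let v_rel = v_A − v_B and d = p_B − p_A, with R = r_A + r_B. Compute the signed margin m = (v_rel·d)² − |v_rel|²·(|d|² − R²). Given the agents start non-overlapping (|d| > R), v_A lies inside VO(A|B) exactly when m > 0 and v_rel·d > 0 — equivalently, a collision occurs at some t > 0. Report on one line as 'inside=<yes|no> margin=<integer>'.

d = (9, -3),  |d|² = 90;  R = 1+2 = 3,  c = 90−3² = 81
v_rel = (-15, 3),  |v_rel|² = 234;  v_rel·d = (-15)·(9) + (3)·(-3) = -144
234·t² + 288·t + 81 = 0  ⇒  m = (-144)² − 234·81 = 1782
m = 1782 > 0,  v_rel·d = -144 < 0  ⇒  outside

inside=no margin=1782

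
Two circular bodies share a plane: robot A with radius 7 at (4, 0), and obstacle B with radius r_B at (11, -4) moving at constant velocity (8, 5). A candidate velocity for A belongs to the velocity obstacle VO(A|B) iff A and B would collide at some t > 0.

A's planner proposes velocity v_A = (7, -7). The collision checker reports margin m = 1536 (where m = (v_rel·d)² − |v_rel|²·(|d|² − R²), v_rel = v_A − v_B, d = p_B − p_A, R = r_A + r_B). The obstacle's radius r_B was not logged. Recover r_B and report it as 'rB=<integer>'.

m = 1536
d = (7, -4);  v_rel = (-1, -12),  |v_rel|² = 145
v_rel×d = (-1)·(-4) − (-12)·(7) = 88
since m = R²·145 − 88²:  R² = (7744 + 1536) / 145 = 64
R = √64 = 8  ⇒  r_B = 8 − 7 = 1

rB=1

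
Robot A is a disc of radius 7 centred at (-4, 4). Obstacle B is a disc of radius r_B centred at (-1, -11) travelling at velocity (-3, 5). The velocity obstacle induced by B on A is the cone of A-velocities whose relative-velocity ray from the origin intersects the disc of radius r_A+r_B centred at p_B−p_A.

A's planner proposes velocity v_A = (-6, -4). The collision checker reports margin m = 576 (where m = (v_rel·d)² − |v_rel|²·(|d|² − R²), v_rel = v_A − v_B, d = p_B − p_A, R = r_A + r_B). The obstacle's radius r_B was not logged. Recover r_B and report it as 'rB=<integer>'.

m = 576
d = (3, -15);  v_rel = (-3, -9),  |v_rel|² = 90
v_rel×d = (-3)·(-15) − (-9)·(3) = 72
since m = R²·90 − 72²:  R² = (5184 + 576) / 90 = 64
R = √64 = 8  ⇒  r_B = 8 − 7 = 1

rB=1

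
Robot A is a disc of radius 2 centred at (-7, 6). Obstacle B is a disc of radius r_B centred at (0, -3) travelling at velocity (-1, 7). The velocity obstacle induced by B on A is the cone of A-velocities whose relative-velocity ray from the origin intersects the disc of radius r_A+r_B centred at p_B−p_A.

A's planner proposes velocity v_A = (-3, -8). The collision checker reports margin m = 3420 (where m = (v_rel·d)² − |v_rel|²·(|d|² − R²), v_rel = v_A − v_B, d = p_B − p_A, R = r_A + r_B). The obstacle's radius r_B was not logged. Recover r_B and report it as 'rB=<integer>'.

m = 3420
d = (7, -9);  v_rel = (-2, -15),  |v_rel|² = 229
v_rel×d = (-2)·(-9) − (-15)·(7) = 123
since m = R²·229 − 123²:  R² = (15129 + 3420) / 229 = 81
R = √81 = 9  ⇒  r_B = 9 − 2 = 7

rB=7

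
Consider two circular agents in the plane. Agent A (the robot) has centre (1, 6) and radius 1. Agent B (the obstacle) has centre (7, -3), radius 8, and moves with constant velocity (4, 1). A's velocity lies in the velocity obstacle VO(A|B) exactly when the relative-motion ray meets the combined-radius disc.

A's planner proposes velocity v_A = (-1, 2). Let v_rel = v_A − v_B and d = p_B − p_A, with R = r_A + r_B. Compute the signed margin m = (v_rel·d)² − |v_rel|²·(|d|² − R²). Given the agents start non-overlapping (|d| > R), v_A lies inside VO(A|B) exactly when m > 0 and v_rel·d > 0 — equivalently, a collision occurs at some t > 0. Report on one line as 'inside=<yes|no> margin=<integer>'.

d = (6, -9),  |d|² = 117;  R = 1+8 = 9,  c = 117−9² = 36
v_rel = (-5, 1),  |v_rel|² = 26;  v_rel·d = (-5)·(6) + (1)·(-9) = -39
26·t² + 78·t + 36 = 0  ⇒  m = (-39)² − 26·36 = 585
m = 585 > 0,  v_rel·d = -39 < 0  ⇒  outside

inside=no margin=585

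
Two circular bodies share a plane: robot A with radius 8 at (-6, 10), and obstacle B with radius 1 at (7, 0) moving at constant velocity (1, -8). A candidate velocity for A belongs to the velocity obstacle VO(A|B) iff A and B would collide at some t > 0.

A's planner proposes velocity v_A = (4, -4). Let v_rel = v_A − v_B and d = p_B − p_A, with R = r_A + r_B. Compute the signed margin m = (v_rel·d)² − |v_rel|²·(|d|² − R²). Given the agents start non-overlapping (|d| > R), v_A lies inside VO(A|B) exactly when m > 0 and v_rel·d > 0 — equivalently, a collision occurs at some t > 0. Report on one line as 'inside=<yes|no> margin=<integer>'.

d = (13, -10),  |d|² = 269;  R = 8+1 = 9,  c = 269−9² = 188
v_rel = (3, 4),  |v_rel|² = 25;  v_rel·d = (3)·(13) + (4)·(-10) = -1
25·t² + 2·t + 188 = 0  ⇒  m = (-1)² − 25·188 = -4699
m = -4699 < 0,  v_rel·d = -1 < 0  ⇒  outside

inside=no margin=-4699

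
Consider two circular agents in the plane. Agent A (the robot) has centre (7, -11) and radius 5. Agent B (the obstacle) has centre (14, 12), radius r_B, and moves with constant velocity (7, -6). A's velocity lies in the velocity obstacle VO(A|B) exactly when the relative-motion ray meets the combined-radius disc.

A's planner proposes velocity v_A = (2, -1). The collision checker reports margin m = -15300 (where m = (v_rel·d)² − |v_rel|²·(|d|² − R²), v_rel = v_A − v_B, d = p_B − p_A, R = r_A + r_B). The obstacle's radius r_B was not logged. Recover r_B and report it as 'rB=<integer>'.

m = -15300
d = (7, 23);  v_rel = (-5, 5),  |v_rel|² = 50
v_rel×d = (-5)·(23) − (5)·(7) = -150
since m = R²·50 − (-150)²:  R² = (22500 + -15300) / 50 = 144
R = √144 = 12  ⇒  r_B = 12 − 5 = 7

rB=7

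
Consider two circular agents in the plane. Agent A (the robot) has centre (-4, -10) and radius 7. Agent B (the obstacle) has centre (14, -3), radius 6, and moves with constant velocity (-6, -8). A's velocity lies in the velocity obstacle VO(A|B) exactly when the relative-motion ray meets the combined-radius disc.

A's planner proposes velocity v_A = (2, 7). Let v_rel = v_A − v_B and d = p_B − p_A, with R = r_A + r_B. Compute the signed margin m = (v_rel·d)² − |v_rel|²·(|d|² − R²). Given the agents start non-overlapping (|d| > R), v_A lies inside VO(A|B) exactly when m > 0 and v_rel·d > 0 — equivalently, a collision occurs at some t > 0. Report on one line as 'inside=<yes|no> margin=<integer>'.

d = (18, 7),  |d|² = 373;  R = 7+6 = 13,  c = 373−13² = 204
v_rel = (8, 15),  |v_rel|² = 289;  v_rel·d = (8)·(18) + (15)·(7) = 249
289·t² − 498·t + 204 = 0  ⇒  m = 249² − 289·204 = 3045
m = 3045 > 0,  v_rel·d = 249 > 0  ⇒  inside

inside=yes margin=3045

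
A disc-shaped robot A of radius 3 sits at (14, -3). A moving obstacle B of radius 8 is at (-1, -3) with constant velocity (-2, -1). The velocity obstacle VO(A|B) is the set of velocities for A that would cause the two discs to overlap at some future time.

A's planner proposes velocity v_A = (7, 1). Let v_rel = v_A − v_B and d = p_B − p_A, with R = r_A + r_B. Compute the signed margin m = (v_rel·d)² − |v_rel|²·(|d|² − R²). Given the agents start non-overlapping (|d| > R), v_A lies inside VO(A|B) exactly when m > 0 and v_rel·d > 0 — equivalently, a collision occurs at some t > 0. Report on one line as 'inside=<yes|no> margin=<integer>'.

d = (-15, 0),  |d|² = 225;  R = 3+8 = 11,  c = 225−11² = 104
v_rel = (9, 2),  |v_rel|² = 85;  v_rel·d = (9)·(-15) + (2)·(0) = -135
85·t² + 270·t + 104 = 0  ⇒  m = (-135)² − 85·104 = 9385
m = 9385 > 0,  v_rel·d = -135 < 0  ⇒  outside

inside=no margin=9385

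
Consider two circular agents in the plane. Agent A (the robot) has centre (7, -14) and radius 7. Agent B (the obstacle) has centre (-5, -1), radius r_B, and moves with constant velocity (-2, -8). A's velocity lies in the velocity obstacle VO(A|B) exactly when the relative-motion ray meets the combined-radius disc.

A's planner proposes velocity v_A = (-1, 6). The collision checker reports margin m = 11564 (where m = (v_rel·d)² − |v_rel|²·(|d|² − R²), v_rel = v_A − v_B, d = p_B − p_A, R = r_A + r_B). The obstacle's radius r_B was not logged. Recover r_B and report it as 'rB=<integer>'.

m = 11564
d = (-12, 13);  v_rel = (1, 14),  |v_rel|² = 197
v_rel×d = (1)·(13) − (14)·(-12) = 181
since m = R²·197 − 181²:  R² = (32761 + 11564) / 197 = 225
R = √225 = 15  ⇒  r_B = 15 − 7 = 8

rB=8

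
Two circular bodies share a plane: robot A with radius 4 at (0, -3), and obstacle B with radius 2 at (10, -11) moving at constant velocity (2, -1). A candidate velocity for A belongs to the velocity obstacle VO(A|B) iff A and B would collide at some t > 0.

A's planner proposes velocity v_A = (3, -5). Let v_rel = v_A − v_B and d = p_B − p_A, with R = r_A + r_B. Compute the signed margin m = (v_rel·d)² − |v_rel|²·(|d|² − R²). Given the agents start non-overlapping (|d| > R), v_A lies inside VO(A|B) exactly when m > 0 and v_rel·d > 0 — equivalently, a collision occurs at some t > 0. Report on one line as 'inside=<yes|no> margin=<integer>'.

d = (10, -8),  |d|² = 164;  R = 4+2 = 6,  c = 164−6² = 128
v_rel = (1, -4),  |v_rel|² = 17;  v_rel·d = (1)·(10) + (-4)·(-8) = 42
17·t² − 84·t + 128 = 0  ⇒  m = 42² − 17·128 = -412
m = -412 < 0,  v_rel·d = 42 > 0  ⇒  outside

inside=no margin=-412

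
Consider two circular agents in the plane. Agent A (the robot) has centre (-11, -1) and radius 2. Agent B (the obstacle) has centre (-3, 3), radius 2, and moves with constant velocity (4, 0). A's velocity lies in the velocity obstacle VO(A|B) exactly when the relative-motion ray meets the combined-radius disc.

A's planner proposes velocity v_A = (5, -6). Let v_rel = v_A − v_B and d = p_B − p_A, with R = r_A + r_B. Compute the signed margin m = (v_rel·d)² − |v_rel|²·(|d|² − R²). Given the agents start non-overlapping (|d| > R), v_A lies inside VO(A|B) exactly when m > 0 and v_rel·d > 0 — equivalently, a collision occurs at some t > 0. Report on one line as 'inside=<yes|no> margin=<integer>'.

d = (8, 4),  |d|² = 80;  R = 2+2 = 4,  c = 80−4² = 64
v_rel = (1, -6),  |v_rel|² = 37;  v_rel·d = (1)·(8) + (-6)·(4) = -16
37·t² + 32·t + 64 = 0  ⇒  m = (-16)² − 37·64 = -2112
m = -2112 < 0,  v_rel·d = -16 < 0  ⇒  outside

inside=no margin=-2112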